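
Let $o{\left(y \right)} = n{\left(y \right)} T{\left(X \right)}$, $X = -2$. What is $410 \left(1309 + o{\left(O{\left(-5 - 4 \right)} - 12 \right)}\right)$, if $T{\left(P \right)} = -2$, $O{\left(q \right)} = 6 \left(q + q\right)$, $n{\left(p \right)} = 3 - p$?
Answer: $435830$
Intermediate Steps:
$O{\left(q \right)} = 12 q$ ($O{\left(q \right)} = 6 \cdot 2 q = 12 q$)
$o{\left(y \right)} = -6 + 2 y$ ($o{\left(y \right)} = \left(3 - y\right) \left(-2\right) = -6 + 2 y$)
$410 \left(1309 + o{\left(O{\left(-5 - 4 \right)} - 12 \right)}\right) = 410 \left(1309 + \left(-6 + 2 \left(12 \left(-5 - 4\right) - 12\right)\right)\right) = 410 \left(1309 + \left(-6 + 2 \left(12 \left(-9\right) - 12\right)\right)\right) = 410 \left(1309 + \left(-6 + 2 \left(-108 - 12\right)\right)\right) = 410 \left(1309 + \left(-6 + 2 \left(-120\right)\right)\right) = 410 \left(1309 - 246\right) = 410 \cdot 1063 = 435830$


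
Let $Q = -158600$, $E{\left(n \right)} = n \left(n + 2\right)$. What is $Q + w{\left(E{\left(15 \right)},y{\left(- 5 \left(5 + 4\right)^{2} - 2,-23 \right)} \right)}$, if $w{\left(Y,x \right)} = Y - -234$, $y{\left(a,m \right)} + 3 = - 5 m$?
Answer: $-158111$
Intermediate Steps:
$y{\left(a,m \right)} = -3 - 5 m$
$E{\left(n \right)} = n \left(2 + n\right)$
$w{\left(Y,x \right)} = 234 + Y$ ($w{\left(Y,x \right)} = Y + 234 = 234 + Y$)
$Q + w{\left(E{\left(15 \right)},y{\left(- 5 \left(5 + 4\right)^{2} - 2,-23 \right)} \right)} = -158600 + \left(234 + 15 \left(2 + 15\right)\right) = -158600 + \left(234 + 15 \cdot 17\right) = -158600 + \left(234 + 255\right) = -158600 + 489 = -158111$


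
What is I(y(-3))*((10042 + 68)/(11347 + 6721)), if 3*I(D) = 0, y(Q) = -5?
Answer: 0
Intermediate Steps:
I(D) = 0 (I(D) = (⅓)*0 = 0)
I(y(-3))*((10042 + 68)/(11347 + 6721)) = 0*((10042 + 68)/(11347 + 6721)) = 0*(10110/18068) = 0*(10110*(1/18068)) = 0*(5055/9034) = 0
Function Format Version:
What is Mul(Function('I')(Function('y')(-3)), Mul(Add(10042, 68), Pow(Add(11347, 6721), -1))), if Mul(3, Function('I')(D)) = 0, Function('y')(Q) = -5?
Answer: 0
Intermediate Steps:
Function('I')(D) = 0 (Function('I')(D) = Mul(Rational(1, 3), 0) = 0)
Mul(Function('I')(Function('y')(-3)), Mul(Add(10042, 68), Pow(Add(11347, 6721), -1))) = Mul(0, Mul(Add(10042, 68), Pow(Add(11347, 6721), -1))) = Mul(0, Mul(10110, Pow(18068, -1))) = Mul(0, Mul(10110, Rational(1, 18068))) = Mul(0, Rational(5055, 9034)) = 0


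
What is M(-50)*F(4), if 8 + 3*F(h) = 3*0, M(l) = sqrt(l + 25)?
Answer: -40*I/3 ≈ -13.333*I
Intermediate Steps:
M(l) = sqrt(25 + l)
F(h) = -8/3 (F(h) = -8/3 + (3*0)/3 = -8/3 + (1/3)*0 = -8/3 + 0 = -8/3)
M(-50)*F(4) = sqrt(25 - 50)*(-8/3) = sqrt(-25)*(-8/3) = (5*I)*(-8/3) = -40*I/3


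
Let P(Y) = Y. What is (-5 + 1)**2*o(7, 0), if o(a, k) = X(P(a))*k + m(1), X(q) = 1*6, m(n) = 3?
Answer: 48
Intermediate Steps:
X(q) = 6
o(a, k) = 3 + 6*k (o(a, k) = 6*k + 3 = 3 + 6*k)
(-5 + 1)**2*o(7, 0) = (-5 + 1)**2*(3 + 6*0) = (-4)**2*(3 + 0) = 16*3 = 48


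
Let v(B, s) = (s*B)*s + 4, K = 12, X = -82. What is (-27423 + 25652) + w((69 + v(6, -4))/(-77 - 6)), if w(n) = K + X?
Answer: -1841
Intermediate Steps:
v(B, s) = 4 + B*s² (v(B, s) = (B*s)*s + 4 = B*s² + 4 = 4 + B*s²)
w(n) = -70 (w(n) = 12 - 82 = -70)
(-27423 + 25652) + w((69 + v(6, -4))/(-77 - 6)) = (-27423 + 25652) - 70 = -1771 - 70 = -1841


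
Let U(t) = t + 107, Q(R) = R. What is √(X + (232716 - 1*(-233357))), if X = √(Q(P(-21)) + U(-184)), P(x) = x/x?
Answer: √(466073 + 2*I*√19) ≈ 682.7 + 0.006*I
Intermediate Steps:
P(x) = 1
U(t) = 107 + t
X = 2*I*√19 (X = √(1 + (107 - 184)) = √(1 - 77) = √(-76) = 2*I*√19 ≈ 8.7178*I)
√(X + (232716 - 1*(-233357))) = √(2*I*√19 + (232716 - 1*(-233357))) = √(2*I*√19 + (232716 + 233357)) = √(2*I*√19 + 466073) = √(466073 + 2*I*√19)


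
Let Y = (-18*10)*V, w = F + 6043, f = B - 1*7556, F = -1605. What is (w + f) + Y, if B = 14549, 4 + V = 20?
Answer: 8551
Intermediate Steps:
V = 16 (V = -4 + 20 = 16)
f = 6993 (f = 14549 - 1*7556 = 14549 - 7556 = 6993)
w = 4438 (w = -1605 + 6043 = 4438)
Y = -2880 (Y = -18*10*16 = -180*16 = -2880)
(w + f) + Y = (4438 + 6993) - 2880 = 11431 - 2880 = 8551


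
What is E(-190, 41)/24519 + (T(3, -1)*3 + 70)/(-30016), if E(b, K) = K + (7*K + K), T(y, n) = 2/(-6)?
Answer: 3128031/245320768 ≈ 0.012751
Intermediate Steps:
T(y, n) = -⅓ (T(y, n) = 2*(-⅙) = -⅓)
E(b, K) = 9*K (E(b, K) = K + 8*K = 9*K)
E(-190, 41)/24519 + (T(3, -1)*3 + 70)/(-30016) = (9*41)/24519 + (-⅓*3 + 70)/(-30016) = 369*(1/24519) + (-1 + 70)*(-1/30016) = 123/8173 + 69*(-1/30016) = 123/8173 - 69/30016 = 3128031/245320768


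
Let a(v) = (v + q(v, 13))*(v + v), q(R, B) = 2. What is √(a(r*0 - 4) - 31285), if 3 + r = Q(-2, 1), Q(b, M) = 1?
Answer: I*√31269 ≈ 176.83*I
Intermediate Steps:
r = -2 (r = -3 + 1 = -2)
a(v) = 2*v*(2 + v) (a(v) = (v + 2)*(v + v) = (2 + v)*(2*v) = 2*v*(2 + v))
√(a(r*0 - 4) - 31285) = √(2*(-2*0 - 4)*(2 + (-2*0 - 4)) - 31285) = √(2*(0 - 4)*(2 + (0 - 4)) - 31285) = √(2*(-4)*(2 - 4) - 31285) = √(2*(-4)*(-2) - 31285) = √(16 - 31285) = √(-31269) = I*√31269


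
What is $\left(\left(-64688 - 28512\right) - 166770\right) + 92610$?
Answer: $-167360$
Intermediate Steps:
$\left(\left(-64688 - 28512\right) - 166770\right) + 92610 = \left(-93200 - 166770\right) + 92610 = -259970 + 92610 = -167360$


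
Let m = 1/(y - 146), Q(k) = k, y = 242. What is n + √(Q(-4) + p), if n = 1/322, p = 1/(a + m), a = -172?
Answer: 1/322 + 2*I*√273009385/16511 ≈ 0.0031056 + 2.0015*I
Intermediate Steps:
m = 1/96 (m = 1/(242 - 146) = 1/96 ≈ 0.010417)
p = -96/16511 (p = 1/(-172 + 1/96) = 1/(-16511/96) = -96/16511 ≈ -0.0058143)
n = 1/322 ≈ 0.0031056
n + √(Q(-4) + p) = 1/322 + √(-4 - 96/16511) = 1/322 + √(-66140/16511) = 1/322 + 2*I*√273009385/16511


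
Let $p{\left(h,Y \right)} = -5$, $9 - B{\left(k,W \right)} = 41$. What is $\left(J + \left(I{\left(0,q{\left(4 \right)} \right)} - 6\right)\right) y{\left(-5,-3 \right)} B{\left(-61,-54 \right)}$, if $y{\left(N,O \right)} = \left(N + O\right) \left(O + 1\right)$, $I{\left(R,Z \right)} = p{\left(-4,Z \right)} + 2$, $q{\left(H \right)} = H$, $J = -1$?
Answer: $5120$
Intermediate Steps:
$B{\left(k,W \right)} = -32$ ($B{\left(k,W \right)} = 9 - 41 = -32$)
$I{\left(R,Z \right)} = -3$ ($I{\left(R,Z \right)} = -5 + 2 = -3$)
$y{\left(N,O \right)} = \left(1 + O\right) \left(N + O\right)$ ($y{\left(N,O \right)} = \left(N + O\right) \left(1 + O\right) = \left(1 + O\right) \left(N + O\right)$)
$\left(J + \left(I{\left(0,q{\left(4 \right)} \right)} - 6\right)\right) y{\left(-5,-3 \right)} B{\left(-61,-54 \right)} = \left(-1 - 9\right) \left(-5 - 3 + \left(-3\right)^{2} - -15\right) \left(-32\right) = \left(-1 - 9\right) \left(-5 - 3 + 9 + 15\right) \left(-32\right) = \left(-1 - 9\right) 16 \left(-32\right) = \left(-10\right) 16 \left(-32\right) = \left(-160\right) \left(-32\right) = 5120$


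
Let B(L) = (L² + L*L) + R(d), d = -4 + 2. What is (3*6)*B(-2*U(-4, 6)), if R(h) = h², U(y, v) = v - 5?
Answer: 216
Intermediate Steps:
d = -2
U(y, v) = -5 + v
B(L) = 4 + 2*L² (B(L) = (L² + L*L) + (-2)² = (L² + L²) + 4 = 2*L² + 4 = 4 + 2*L²)
(3*6)*B(-2*U(-4, 6)) = (3*6)*(4 + 2*(-2*(-5 + 6))²) = 18*(4 + 2*(-2*1)²) = 18*(4 + 2*(-2)²) = 18*(4 + 2*4) = 18*(4 + 8) = 18*12 = 216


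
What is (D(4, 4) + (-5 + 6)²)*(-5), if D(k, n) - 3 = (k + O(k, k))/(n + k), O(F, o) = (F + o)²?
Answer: -125/2 ≈ -62.500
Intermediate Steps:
D(k, n) = 3 + (k + 4*k²)/(k + n) (D(k, n) = 3 + (k + (k + k)²)/(n + k) = 3 + (k + (2*k)²)/(k + n) = 3 + (k + 4*k²)/(k + n))
(D(4, 4) + (-5 + 6)²)*(-5) = ((3*4 + 4*4 + 4*4²)/(4 + 4) + (-5 + 6)²)*(-5) = ((12 + 16 + 4*16)/8 + 1²)*(-5) = ((12 + 16 + 64)/8 + 1)*(-5) = ((⅛)*92 + 1)*(-5) = (23/2 + 1)*(-5) = (25/2)*(-5) = -125/2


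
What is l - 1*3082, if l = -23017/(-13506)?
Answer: -41602475/13506 ≈ -3080.3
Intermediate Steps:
l = 23017/13506 (l = -23017*(-1/13506) = 23017/13506 ≈ 1.7042)
l - 1*3082 = 23017/13506 - 1*3082 = 23017/13506 - 3082 = -41602475/13506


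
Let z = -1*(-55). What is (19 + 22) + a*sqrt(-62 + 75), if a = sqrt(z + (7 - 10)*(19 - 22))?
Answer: 41 + 8*sqrt(13) ≈ 69.844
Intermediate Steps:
z = 55
a = 8 (a = sqrt(55 + (7 - 10)*(19 - 22)) = sqrt(55 - 3*(-3)) = sqrt(55 + 9) = sqrt(64) = 8)
(19 + 22) + a*sqrt(-62 + 75) = (19 + 22) + 8*sqrt(-62 + 75) = 41 + 8*sqrt(13)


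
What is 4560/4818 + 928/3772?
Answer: 902976/757229 ≈ 1.1925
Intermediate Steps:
4560/4818 + 928/3772 = 4560*(1/4818) + 928*(1/3772) = 760/803 + 232/943 = 902976/757229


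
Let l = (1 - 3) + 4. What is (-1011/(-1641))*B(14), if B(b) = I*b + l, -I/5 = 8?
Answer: -188046/547 ≈ -343.78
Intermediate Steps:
I = -40 (I = -5*8 = -40)
l = 2 (l = -2 + 4 = 2)
B(b) = 2 - 40*b (B(b) = -40*b + 2 = 2 - 40*b)
(-1011/(-1641))*B(14) = (-1011/(-1641))*(2 - 40*14) = (-1011*(-1/1641))*(2 - 560) = (337/547)*(-558) = -188046/547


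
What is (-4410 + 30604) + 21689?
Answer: 47883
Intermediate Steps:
(-4410 + 30604) + 21689 = 26194 + 21689 = 47883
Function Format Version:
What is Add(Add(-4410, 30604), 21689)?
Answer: 47883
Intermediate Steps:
Add(Add(-4410, 30604), 21689) = Add(26194, 21689) = 47883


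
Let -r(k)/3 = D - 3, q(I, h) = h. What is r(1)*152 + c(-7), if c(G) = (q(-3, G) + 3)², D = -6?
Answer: 4120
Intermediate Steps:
r(k) = 27 (r(k) = -3*(-6 - 3) = -3*(-9) = 27)
c(G) = (3 + G)² (c(G) = (G + 3)² = (3 + G)²)
r(1)*152 + c(-7) = 27*152 + (3 - 7)² = 4104 + (-4)² = 4104 + 16 = 4120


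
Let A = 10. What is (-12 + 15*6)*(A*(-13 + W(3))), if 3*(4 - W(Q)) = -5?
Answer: -5720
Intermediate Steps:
W(Q) = 17/3 (W(Q) = 4 - ⅓*(-5) = 4 + 5/3 = 17/3)
(-12 + 15*6)*(A*(-13 + W(3))) = (-12 + 15*6)*(10*(-13 + 17/3)) = (-12 + 90)*(10*(-22/3)) = 78*(-220/3) = -5720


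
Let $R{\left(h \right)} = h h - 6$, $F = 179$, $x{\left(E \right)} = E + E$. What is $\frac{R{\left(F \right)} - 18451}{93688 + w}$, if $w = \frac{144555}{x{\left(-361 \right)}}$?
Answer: $\frac{9807648}{67498181} \approx 0.1453$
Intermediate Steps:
$x{\left(E \right)} = 2 E$
$w = - \frac{144555}{722}$ ($w = \frac{144555}{2 \left(-361\right)} = \frac{144555}{-722} = 144555 \left(- \frac{1}{722}\right) = - \frac{144555}{722} \approx -200.21$)
$R{\left(h \right)} = -6 + h^{2}$ ($R{\left(h \right)} = h^{2} - 6 = -6 + h^{2}$)
$\frac{R{\left(F \right)} - 18451}{93688 + w} = \frac{\left(-6 + 179^{2}\right) - 18451}{93688 - \frac{144555}{722}} = \frac{\left(-6 + 32041\right) - 18451}{\frac{67498181}{722}} = \left(32035 - 18451\right) \frac{722}{67498181} = 13584 \cdot \frac{722}{67498181} = \frac{9807648}{67498181}$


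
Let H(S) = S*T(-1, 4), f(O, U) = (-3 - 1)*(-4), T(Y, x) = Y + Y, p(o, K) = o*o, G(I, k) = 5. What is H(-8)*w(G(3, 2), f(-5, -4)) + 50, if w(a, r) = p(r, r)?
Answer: 4146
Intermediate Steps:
p(o, K) = o**2
T(Y, x) = 2*Y
f(O, U) = 16 (f(O, U) = -4*(-4) = 16)
H(S) = -2*S (H(S) = S*(2*(-1)) = S*(-2) = -2*S)
w(a, r) = r**2
H(-8)*w(G(3, 2), f(-5, -4)) + 50 = -2*(-8)*16**2 + 50 = 16*256 + 50 = 4096 + 50 = 4146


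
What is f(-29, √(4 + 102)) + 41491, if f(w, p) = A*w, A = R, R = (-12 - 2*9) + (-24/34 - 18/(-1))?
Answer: 711611/17 ≈ 41860.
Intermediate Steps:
R = -216/17 (R = (-12 - 18) + (-24*1/34 - 18*(-1)) = -30 + (-12/17 + 18) = -30 + 294/17 = -216/17 ≈ -12.706)
A = -216/17 ≈ -12.706
f(w, p) = -216*w/17
f(-29, √(4 + 102)) + 41491 = -216/17*(-29) + 41491 = 6264/17 + 41491 = 711611/17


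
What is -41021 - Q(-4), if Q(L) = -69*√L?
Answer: -41021 + 138*I ≈ -41021.0 + 138.0*I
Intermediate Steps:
-41021 - Q(-4) = -41021 - (-69)*√(-4) = -41021 - (-69)*2*I = -41021 - (-138)*I = -41021 + 138*I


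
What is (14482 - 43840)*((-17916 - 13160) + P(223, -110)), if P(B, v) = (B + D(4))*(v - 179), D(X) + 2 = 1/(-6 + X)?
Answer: 2783153079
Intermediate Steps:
D(X) = -2 + 1/(-6 + X)
P(B, v) = (-179 + v)*(-5/2 + B) (P(B, v) = (B + (13 - 2*4)/(-6 + 4))*(v - 179) = (B + (13 - 8)/(-2))*(-179 + v) = (B - 1/2*5)*(-179 + v) = (B - 5/2)*(-179 + v) = (-5/2 + B)*(-179 + v) = (-179 + v)*(-5/2 + B))
(14482 - 43840)*((-17916 - 13160) + P(223, -110)) = (14482 - 43840)*((-17916 - 13160) + (895/2 - 179*223 - 5/2*(-110) + 223*(-110))) = -29358*(-31076 + (895/2 - 39917 + 275 - 24530)) = -29358*(-31076 - 127449/2) = -29358*(-189601/2) = 2783153079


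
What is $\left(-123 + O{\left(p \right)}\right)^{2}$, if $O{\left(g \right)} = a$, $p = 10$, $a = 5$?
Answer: $13924$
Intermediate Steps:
$O{\left(g \right)} = 5$
$\left(-123 + O{\left(p \right)}\right)^{2} = \left(-123 + 5\right)^{2} = \left(-118\right)^{2} = 13924$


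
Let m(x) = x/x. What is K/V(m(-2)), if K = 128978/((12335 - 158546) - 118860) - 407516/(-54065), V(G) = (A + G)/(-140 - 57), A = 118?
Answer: -1170961951706/100317445305 ≈ -11.673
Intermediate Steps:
m(x) = 1
V(G) = -118/197 - G/197 (V(G) = (118 + G)/(-140 - 57) = (118 + G)/(-197) = (118 + G)*(-1/197) = -118/197 - G/197)
K = 101047478066/14331063615 (K = 128978/(-146211 - 118860) - 407516*(-1/54065) = 128978/(-265071) + 407516/54065 = 128978*(-1/265071) + 407516/54065 = -128978/265071 + 407516/54065 = 101047478066/14331063615 ≈ 7.0509)
K/V(m(-2)) = 101047478066/(14331063615*(-118/197 - 1/197*1)) = 101047478066/(14331063615*(-118/197 - 1/197)) = 101047478066/(14331063615*(-119/197)) = (101047478066/14331063615)*(-197/119) = -1170961951706/100317445305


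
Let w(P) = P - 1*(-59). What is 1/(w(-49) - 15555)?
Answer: -1/15545 ≈ -6.4329e-5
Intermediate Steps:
w(P) = 59 + P (w(P) = P + 59 = 59 + P)
1/(w(-49) - 15555) = 1/((59 - 49) - 15555) = 1/(10 - 15555) = 1/(-15545) = -1/15545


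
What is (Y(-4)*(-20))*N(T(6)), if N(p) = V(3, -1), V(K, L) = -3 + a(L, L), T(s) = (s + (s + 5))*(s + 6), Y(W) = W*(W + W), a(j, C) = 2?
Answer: 640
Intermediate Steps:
Y(W) = 2*W**2 (Y(W) = W*(2*W) = 2*W**2)
T(s) = (5 + 2*s)*(6 + s) (T(s) = (s + (5 + s))*(6 + s) = (5 + 2*s)*(6 + s))
V(K, L) = -1 (V(K, L) = -3 + 2 = -1)
N(p) = -1
(Y(-4)*(-20))*N(T(6)) = ((2*(-4)**2)*(-20))*(-1) = ((2*16)*(-20))*(-1) = (32*(-20))*(-1) = -640*(-1) = 640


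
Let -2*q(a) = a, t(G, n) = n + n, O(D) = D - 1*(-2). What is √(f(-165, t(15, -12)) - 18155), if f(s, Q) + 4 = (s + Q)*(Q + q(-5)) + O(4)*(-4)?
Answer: I*√56478/2 ≈ 118.83*I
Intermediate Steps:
O(D) = 2 + D (O(D) = D + 2 = 2 + D)
t(G, n) = 2*n
q(a) = -a/2
f(s, Q) = -28 + (5/2 + Q)*(Q + s) (f(s, Q) = -4 + ((s + Q)*(Q - ½*(-5)) + (2 + 4)*(-4)) = -4 + ((Q + s)*(Q + 5/2) + 6*(-4)) = -4 + ((Q + s)*(5/2 + Q) - 24) = -4 + ((5/2 + Q)*(Q + s) - 24) = -4 + (-24 + (5/2 + Q)*(Q + s)) = -28 + (5/2 + Q)*(Q + s))
√(f(-165, t(15, -12)) - 18155) = √((-28 + (2*(-12))² + 5*(2*(-12))/2 + (5/2)*(-165) + (2*(-12))*(-165)) - 18155) = √((-28 + (-24)² + (5/2)*(-24) - 825/2 - 24*(-165)) - 18155) = √((-28 + 576 - 60 - 825/2 + 3960) - 18155) = √(8071/2 - 18155) = √(-28239/2) = I*√56478/2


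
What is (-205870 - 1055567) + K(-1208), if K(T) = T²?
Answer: 197827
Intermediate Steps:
(-205870 - 1055567) + K(-1208) = (-205870 - 1055567) + (-1208)² = -1261437 + 1459264 = 197827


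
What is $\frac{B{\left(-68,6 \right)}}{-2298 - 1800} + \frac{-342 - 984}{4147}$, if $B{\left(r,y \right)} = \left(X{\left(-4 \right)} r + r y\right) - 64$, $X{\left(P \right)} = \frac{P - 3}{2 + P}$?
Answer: $- \frac{95753}{653631} \approx -0.14649$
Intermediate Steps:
$X{\left(P \right)} = \frac{-3 + P}{2 + P}$
$B{\left(r,y \right)} = -64 + \frac{7 r}{2} + r y$ ($B{\left(r,y \right)} = \left(\frac{-3 - 4}{2 - 4} r + r y\right) - 64 = \left(\frac{1}{-2} \left(-7\right) r + r y\right) - 64 = \left(\left(- \frac{1}{2}\right) \left(-7\right) r + r y\right) - 64 = \left(\frac{7 r}{2} + r y\right) - 64 = -64 + \frac{7 r}{2} + r y$)
$\frac{B{\left(-68,6 \right)}}{-2298 - 1800} + \frac{-342 - 984}{4147} = \frac{-64 + \frac{7}{2} \left(-68\right) - 408}{-2298 - 1800} + \frac{-342 - 984}{4147} = \frac{-64 - 238 - 408}{-4098} - \frac{102}{319} = \left(-710\right) \left(- \frac{1}{4098}\right) - \frac{102}{319} = \frac{355}{2049} - \frac{102}{319} = - \frac{95753}{653631}$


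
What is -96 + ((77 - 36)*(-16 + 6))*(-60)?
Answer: 24504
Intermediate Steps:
-96 + ((77 - 36)*(-16 + 6))*(-60) = -96 + (41*(-10))*(-60) = -96 - 410*(-60) = -96 + 24600 = 24504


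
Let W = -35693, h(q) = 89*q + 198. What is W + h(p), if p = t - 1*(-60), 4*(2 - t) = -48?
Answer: -28909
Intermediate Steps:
t = 14 (t = 2 - ¼*(-48) = 2 + 12 = 14)
p = 74 (p = 14 - 1*(-60) = 14 + 60 = 74)
h(q) = 198 + 89*q
W + h(p) = -35693 + (198 + 89*74) = -35693 + (198 + 6586) = -35693 + 6784 = -28909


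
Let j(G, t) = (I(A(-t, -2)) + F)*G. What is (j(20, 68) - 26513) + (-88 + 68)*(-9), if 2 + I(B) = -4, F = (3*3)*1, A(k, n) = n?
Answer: -26273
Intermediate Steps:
F = 9 (F = 9*1 = 9)
I(B) = -6 (I(B) = -2 - 4 = -6)
j(G, t) = 3*G (j(G, t) = (-6 + 9)*G = 3*G)
(j(20, 68) - 26513) + (-88 + 68)*(-9) = (3*20 - 26513) + (-88 + 68)*(-9) = (60 - 26513) - 20*(-9) = -26453 + 180 = -26273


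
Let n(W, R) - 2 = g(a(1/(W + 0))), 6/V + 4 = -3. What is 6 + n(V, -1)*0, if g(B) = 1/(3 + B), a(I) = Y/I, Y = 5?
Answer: 6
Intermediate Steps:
V = -6/7 (V = 6/(-4 - 3) = 6/(-7) = 6*(-1/7) = -6/7 ≈ -0.85714)
a(I) = 5/I
n(W, R) = 2 + 1/(3 + 5*W) (n(W, R) = 2 + 1/(3 + 5/(1/(W + 0))) = 2 + 1/(3 + 5/(1/W)) = 2 + 1/(3 + 5*W))
6 + n(V, -1)*0 = 6 + ((7 + 10*(-6/7))/(3 + 5*(-6/7)))*0 = 6 + ((7 - 60/7)/(3 - 30/7))*0 = 6 + (-11/7/(-9/7))*0 = 6 - 7/9*(-11/7)*0 = 6 + (11/9)*0 = 6 + 0 = 6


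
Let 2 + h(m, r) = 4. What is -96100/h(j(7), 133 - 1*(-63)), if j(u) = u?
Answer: -48050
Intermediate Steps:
h(m, r) = 2 (h(m, r) = -2 + 4 = 2)
-96100/h(j(7), 133 - 1*(-63)) = -96100/2 = -96100*½ = -48050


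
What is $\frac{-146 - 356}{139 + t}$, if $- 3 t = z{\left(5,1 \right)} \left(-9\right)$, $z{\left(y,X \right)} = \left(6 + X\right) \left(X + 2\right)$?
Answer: $- \frac{251}{101} \approx -2.4851$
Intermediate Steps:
$z{\left(y,X \right)} = \left(2 + X\right) \left(6 + X\right)$ ($z{\left(y,X \right)} = \left(6 + X\right) \left(2 + X\right) = \left(2 + X\right) \left(6 + X\right)$)
$t = 63$ ($t = - \frac{\left(12 + 1^{2} + 8 \cdot 1\right) \left(-9\right)}{3} = - \frac{\left(12 + 1 + 8\right) \left(-9\right)}{3} = - \frac{21 \left(-9\right)}{3} = \left(- \frac{1}{3}\right) \left(-189\right) = 63$)
$\frac{-146 - 356}{139 + t} = \frac{-146 - 356}{139 + 63} = - \frac{502}{202} = \left(-502\right) \frac{1}{202} = - \frac{251}{101}$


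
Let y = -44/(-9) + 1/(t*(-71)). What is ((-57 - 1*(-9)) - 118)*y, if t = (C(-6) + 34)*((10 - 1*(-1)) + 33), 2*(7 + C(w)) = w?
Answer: -91270535/112464 ≈ -811.55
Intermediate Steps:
C(w) = -7 + w/2
t = 1056 (t = ((-7 + (½)*(-6)) + 34)*((10 - 1*(-1)) + 33) = ((-7 - 3) + 34)*((10 + 1) + 33) = (-10 + 34)*(11 + 33) = 24*44 = 1056)
y = 1099645/224928 (y = -44/(-9) + 1/(1056*(-71)) = -44*(-⅑) + (1/1056)*(-1/71) = 44/9 - 1/74976 = 1099645/224928 ≈ 4.8889)
((-57 - 1*(-9)) - 118)*y = ((-57 - 1*(-9)) - 118)*(1099645/224928) = ((-57 + 9) - 118)*(1099645/224928) = (-48 - 118)*(1099645/224928) = -166*1099645/224928 = -91270535/112464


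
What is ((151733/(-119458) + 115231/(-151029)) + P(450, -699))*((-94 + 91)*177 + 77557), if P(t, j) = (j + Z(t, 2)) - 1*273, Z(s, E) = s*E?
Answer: -51440972681802167/9020811141 ≈ -5.7025e+6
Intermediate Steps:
Z(s, E) = E*s
P(t, j) = -273 + j + 2*t (P(t, j) = (j + 2*t) - 1*273 = (j + 2*t) - 273 = -273 + j + 2*t)
((151733/(-119458) + 115231/(-151029)) + P(450, -699))*((-94 + 91)*177 + 77557) = ((151733/(-119458) + 115231/(-151029)) + (-273 - 699 + 2*450))*((-94 + 91)*177 + 77557) = ((151733*(-1/119458) + 115231*(-1/151029)) + (-273 - 699 + 900))*(-3*177 + 77557) = ((-151733/119458 - 115231/151029) - 72)*(-531 + 77557) = (-36681348055/18041622282 - 72)*77026 = -1335678152359/18041622282*77026 = -51440972681802167/9020811141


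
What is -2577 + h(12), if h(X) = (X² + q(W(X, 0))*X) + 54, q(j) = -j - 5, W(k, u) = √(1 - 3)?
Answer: -2439 - 12*I*√2 ≈ -2439.0 - 16.971*I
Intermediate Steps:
W(k, u) = I*√2 (W(k, u) = √(-2) = I*√2)
q(j) = -5 - j
h(X) = 54 + X² + X*(-5 - I*√2) (h(X) = (X² + (-5 - I*√2)*X) + 54 = (X² + X*(-5 - I*√2)) + 54 = 54 + X² + X*(-5 - I*√2))
-2577 + h(12) = -2577 + (54 + 12² - 1*12*(5 + I*√2)) = -2577 + (54 + 144 + (-60 - 12*I*√2)) = -2577 + (138 - 12*I*√2) = -2439 - 12*I*√2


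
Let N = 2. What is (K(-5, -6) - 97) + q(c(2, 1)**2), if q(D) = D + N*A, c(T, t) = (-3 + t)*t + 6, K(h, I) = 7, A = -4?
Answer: -82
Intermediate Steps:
c(T, t) = 6 + t*(-3 + t) (c(T, t) = t*(-3 + t) + 6 = 6 + t*(-3 + t))
q(D) = -8 + D (q(D) = D + 2*(-4) = D - 8 = -8 + D)
(K(-5, -6) - 97) + q(c(2, 1)**2) = (7 - 97) + (-8 + (6 + 1**2 - 3*1)**2) = -90 + (-8 + (6 + 1 - 3)**2) = -90 + (-8 + 4**2) = -90 + (-8 + 16) = -90 + 8 = -82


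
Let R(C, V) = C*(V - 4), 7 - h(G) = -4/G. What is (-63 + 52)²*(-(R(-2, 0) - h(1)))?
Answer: 363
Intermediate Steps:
h(G) = 7 + 4/G (h(G) = 7 - (-4)/G = 7 + 4/G)
R(C, V) = C*(-4 + V)
(-63 + 52)²*(-(R(-2, 0) - h(1))) = (-63 + 52)²*(-(-2*(-4 + 0) - (7 + 4/1))) = (-11)²*(-(-2*(-4) - (7 + 4*1))) = 121*(-(8 - (7 + 4))) = 121*(-(8 - 1*11)) = 121*(-(8 - 11)) = 121*(-1*(-3)) = 121*3 = 363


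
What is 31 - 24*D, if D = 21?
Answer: -473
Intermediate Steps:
31 - 24*D = 31 - 24*21 = 31 - 504 = -473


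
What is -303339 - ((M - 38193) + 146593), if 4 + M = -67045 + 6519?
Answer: -351209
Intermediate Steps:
M = -60530 (M = -4 + (-67045 + 6519) = -4 - 60526 = -60530)
-303339 - ((M - 38193) + 146593) = -303339 - ((-60530 - 38193) + 146593) = -303339 - (-98723 + 146593) = -303339 - 1*47870 = -303339 - 47870 = -351209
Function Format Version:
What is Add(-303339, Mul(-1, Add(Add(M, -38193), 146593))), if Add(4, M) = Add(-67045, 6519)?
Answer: -351209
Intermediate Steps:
M = -60530 (M = Add(-4, Add(-67045, 6519)) = Add(-4, -60526) = -60530)
Add(-303339, Mul(-1, Add(Add(M, -38193), 146593))) = Add(-303339, Mul(-1, Add(Add(-60530, -38193), 146593))) = Add(-303339, Mul(-1, Add(-98723, 146593))) = Add(-303339, Mul(-1, 47870)) = Add(-303339, -47870) = -351209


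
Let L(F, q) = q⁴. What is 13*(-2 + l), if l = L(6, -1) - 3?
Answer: -52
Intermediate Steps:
l = -2 (l = (-1)⁴ - 3 = 1 - 3 = -2)
13*(-2 + l) = 13*(-2 - 2) = 13*(-4) = -52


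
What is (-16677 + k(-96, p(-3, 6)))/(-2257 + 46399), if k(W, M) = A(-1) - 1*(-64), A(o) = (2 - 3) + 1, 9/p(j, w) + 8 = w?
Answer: -16613/44142 ≈ -0.37635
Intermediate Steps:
p(j, w) = 9/(-8 + w)
A(o) = 0 (A(o) = -1 + 1 = 0)
k(W, M) = 64 (k(W, M) = 0 - 1*(-64) = 0 + 64 = 64)
(-16677 + k(-96, p(-3, 6)))/(-2257 + 46399) = (-16677 + 64)/(-2257 + 46399) = -16613/44142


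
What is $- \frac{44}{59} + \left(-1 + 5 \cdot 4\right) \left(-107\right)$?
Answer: $- \frac{119991}{59} \approx -2033.7$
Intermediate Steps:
$- \frac{44}{59} + \left(-1 + 5 \cdot 4\right) \left(-107\right) = \left(-44\right) \frac{1}{59} + \left(-1 + 20\right) \left(-107\right) = - \frac{44}{59} + 19 \left(-107\right) = - \frac{44}{59} - 2033 = - \frac{119991}{59}$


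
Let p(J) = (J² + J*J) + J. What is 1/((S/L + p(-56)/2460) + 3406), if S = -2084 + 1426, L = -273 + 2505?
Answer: 228780/779735323 ≈ 0.00029341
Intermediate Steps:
L = 2232
p(J) = J + 2*J² (p(J) = (J² + J²) + J = 2*J² + J = J + 2*J²)
S = -658
1/((S/L + p(-56)/2460) + 3406) = 1/((-658/2232 - 56*(1 + 2*(-56))/2460) + 3406) = 1/((-658*1/2232 - 56*(1 - 112)*(1/2460)) + 3406) = 1/((-329/1116 - 56*(-111)*(1/2460)) + 3406) = 1/((-329/1116 + 6216*(1/2460)) + 3406) = 1/((-329/1116 + 518/205) + 3406) = 1/(510643/228780 + 3406) = 1/(779735323/228780) = 228780/779735323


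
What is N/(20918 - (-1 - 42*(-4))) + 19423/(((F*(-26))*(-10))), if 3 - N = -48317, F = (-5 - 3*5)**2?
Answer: 5428326673/2158104000 ≈ 2.5153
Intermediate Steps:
F = 400 (F = (-5 - 15)**2 = (-20)**2 = 400)
N = 48320 (N = 3 - 1*(-48317) = 3 + 48317 = 48320)
N/(20918 - (-1 - 42*(-4))) + 19423/(((F*(-26))*(-10))) = 48320/(20918 - (-1 - 42*(-4))) + 19423/(((400*(-26))*(-10))) = 48320/(20918 - (-1 + 168)) + 19423/((-10400*(-10))) = 48320/(20918 - 1*167) + 19423/104000 = 48320/(20918 - 167) + 19423*(1/104000) = 48320/20751 + 19423/104000 = 5428326673/2158104000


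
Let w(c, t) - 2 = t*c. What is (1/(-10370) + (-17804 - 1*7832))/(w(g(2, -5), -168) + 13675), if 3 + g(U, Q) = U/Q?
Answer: -88615107/49251278 ≈ -1.7992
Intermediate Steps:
g(U, Q) = -3 + U/Q
w(c, t) = 2 + c*t (w(c, t) = 2 + t*c = 2 + c*t)
(1/(-10370) + (-17804 - 1*7832))/(w(g(2, -5), -168) + 13675) = (1/(-10370) + (-17804 - 1*7832))/((2 + (-3 + 2/(-5))*(-168)) + 13675) = (-1/10370 + (-17804 - 7832))/((2 + (-3 + 2*(-1/5))*(-168)) + 13675) = (-1/10370 - 25636)/((2 + (-3 - 2/5)*(-168)) + 13675) = -265845321/(10370*((2 - 17/5*(-168)) + 13675)) = -265845321/(10370*((2 + 2856/5) + 13675)) = -265845321/(10370*(2866/5 + 13675)) = -265845321/(10370*71241/5) = -265845321/10370*5/71241 = -88615107/49251278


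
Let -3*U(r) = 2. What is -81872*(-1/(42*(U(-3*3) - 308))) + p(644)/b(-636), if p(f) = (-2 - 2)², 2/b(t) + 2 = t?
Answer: -2366076/463 ≈ -5110.3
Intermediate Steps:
U(r) = -⅔ (U(r) = -⅓*2 = -⅔)
b(t) = 2/(-2 + t)
p(f) = 16 (p(f) = (-4)² = 16)
-81872*(-1/(42*(U(-3*3) - 308))) + p(644)/b(-636) = -81872*(-1/(42*(-⅔ - 308))) + 16/((2/(-2 - 636))) = -81872/((-42*(-926/3))) + 16/((2/(-638))) = -81872/12964 + 16/((2*(-1/638))) = -81872*1/12964 + 16/(-1/319) = -2924/463 + 16*(-319) = -2924/463 - 5104 = -2366076/463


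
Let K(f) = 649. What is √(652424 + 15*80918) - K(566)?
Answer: -649 + √1866194 ≈ 717.09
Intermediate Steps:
√(652424 + 15*80918) - K(566) = √(652424 + 15*80918) - 1*649 = √(652424 + 1213770) - 649 = √1866194 - 649 = -649 + √1866194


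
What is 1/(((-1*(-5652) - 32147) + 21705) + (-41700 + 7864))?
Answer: -1/38626 ≈ -2.5889e-5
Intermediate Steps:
1/(((-1*(-5652) - 32147) + 21705) + (-41700 + 7864)) = 1/(((5652 - 32147) + 21705) - 33836) = 1/((-26495 + 21705) - 33836) = 1/(-4790 - 33836) = 1/(-38626) = -1/38626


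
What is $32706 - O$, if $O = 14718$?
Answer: $17988$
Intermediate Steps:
$32706 - O = 32706 - 14718 = 17988$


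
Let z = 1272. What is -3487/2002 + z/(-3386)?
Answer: -652433/308126 ≈ -2.1174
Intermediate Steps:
-3487/2002 + z/(-3386) = -3487/2002 + 1272/(-3386) = -3487*1/2002 + 1272*(-1/3386) = -317/182 - 636/1693 = -652433/308126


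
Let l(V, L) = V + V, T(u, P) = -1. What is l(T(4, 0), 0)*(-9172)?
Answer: 18344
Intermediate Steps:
l(V, L) = 2*V
l(T(4, 0), 0)*(-9172) = (2*(-1))*(-9172) = -2*(-9172) = 18344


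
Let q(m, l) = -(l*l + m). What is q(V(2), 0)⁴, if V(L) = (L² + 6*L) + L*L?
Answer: 160000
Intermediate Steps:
V(L) = 2*L² + 6*L (V(L) = (L² + 6*L) + L² = 2*L² + 6*L)
q(m, l) = -m - l² (q(m, l) = -(l² + m) = -(m + l²) = -m - l²)
q(V(2), 0)⁴ = (-2*2*(3 + 2) - 1*0²)⁴ = (-2*2*5 - 1*0)⁴ = (-1*20 + 0)⁴ = (-20 + 0)⁴ = (-20)⁴ = 160000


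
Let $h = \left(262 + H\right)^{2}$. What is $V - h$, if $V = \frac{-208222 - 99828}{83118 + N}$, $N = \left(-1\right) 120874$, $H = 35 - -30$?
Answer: $- \frac{2018451637}{18878} \approx -1.0692 \cdot 10^{5}$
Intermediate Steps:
$H = 65$ ($H = 35 + 30 = 65$)
$N = -120874$
$h = 106929$ ($h = \left(262 + 65\right)^{2} = 327^{2} = 106929$)
$V = \frac{154025}{18878}$ ($V = \frac{-208222 - 99828}{83118 - 120874} = - \frac{308050}{-37756} = \left(-308050\right) \left(- \frac{1}{37756}\right) = \frac{154025}{18878} \approx 8.159$)
$V - h = \frac{154025}{18878} - 106929 = - \frac{2018451637}{18878}$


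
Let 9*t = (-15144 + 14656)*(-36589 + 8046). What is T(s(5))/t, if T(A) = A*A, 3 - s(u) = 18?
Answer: 2025/13928984 ≈ 0.00014538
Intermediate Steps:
s(u) = -15 (s(u) = 3 - 1*18 = 3 - 18 = -15)
T(A) = A²
t = 13928984/9 (t = ((-15144 + 14656)*(-36589 + 8046))/9 = (-488*(-28543))/9 = (⅑)*13928984 = 13928984/9 ≈ 1.5477e+6)
T(s(5))/t = (-15)²/(13928984/9) = 225*(9/13928984) = 2025/13928984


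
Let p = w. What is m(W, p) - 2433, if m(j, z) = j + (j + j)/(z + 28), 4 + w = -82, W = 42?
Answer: -69381/29 ≈ -2392.4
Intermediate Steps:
w = -86 (w = -4 - 82 = -86)
p = -86
m(j, z) = j + 2*j/(28 + z) (m(j, z) = j + (2*j)/(28 + z) = j + 2*j/(28 + z))
m(W, p) - 2433 = 42*(30 - 86)/(28 - 86) - 2433 = 42*(-56)/(-58) - 2433 = 42*(-1/58)*(-56) - 2433 = 1176/29 - 2433 = -69381/29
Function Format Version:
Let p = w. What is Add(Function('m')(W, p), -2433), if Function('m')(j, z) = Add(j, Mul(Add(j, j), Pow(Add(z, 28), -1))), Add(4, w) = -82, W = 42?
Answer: Rational(-69381, 29) ≈ -2392.4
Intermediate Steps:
w = -86 (w = Add(-4, -82) = -86)
p = -86
Function('m')(j, z) = Add(j, Mul(2, j, Pow(Add(28, z), -1))) (Function('m')(j, z) = Add(j, Mul(Mul(2, j), Pow(Add(28, z), -1))) = Add(j, Mul(2, j, Pow(Add(28, z), -1))))
Add(Function('m')(W, p), -2433) = Add(Mul(42, Pow(Add(28, -86), -1), Add(30, -86)), -2433) = Add(Mul(42, Pow(-58, -1), -56), -2433) = Add(Mul(42, Rational(-1, 58), -56), -2433) = Add(Rational(1176, 29), -2433) = Rational(-69381, 29)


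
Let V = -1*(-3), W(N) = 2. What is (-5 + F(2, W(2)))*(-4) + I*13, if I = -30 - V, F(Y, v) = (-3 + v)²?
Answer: -413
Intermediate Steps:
V = 3
I = -33 (I = -30 - 1*3 = -30 - 3 = -33)
(-5 + F(2, W(2)))*(-4) + I*13 = (-5 + (-3 + 2)²)*(-4) - 33*13 = (-5 + (-1)²)*(-4) - 429 = (-5 + 1)*(-4) - 429 = -4*(-4) - 429 = 16 - 429 = -413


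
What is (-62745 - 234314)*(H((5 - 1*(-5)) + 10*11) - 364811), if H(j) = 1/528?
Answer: 57219566071213/528 ≈ 1.0837e+11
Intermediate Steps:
H(j) = 1/528
(-62745 - 234314)*(H((5 - 1*(-5)) + 10*11) - 364811) = (-62745 - 234314)*(1/528 - 364811) = -297059*(-192620207/528) = 57219566071213/528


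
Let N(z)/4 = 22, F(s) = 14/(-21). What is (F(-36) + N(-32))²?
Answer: 68644/9 ≈ 7627.1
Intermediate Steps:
F(s) = -⅔ (F(s) = 14*(-1/21) = -⅔)
N(z) = 88 (N(z) = 4*22 = 88)
(F(-36) + N(-32))² = (-⅔ + 88)² = (262/3)² = 68644/9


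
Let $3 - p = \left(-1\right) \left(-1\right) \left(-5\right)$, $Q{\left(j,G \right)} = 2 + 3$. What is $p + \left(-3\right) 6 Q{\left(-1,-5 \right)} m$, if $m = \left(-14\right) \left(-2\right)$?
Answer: $-2512$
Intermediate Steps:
$m = 28$
$Q{\left(j,G \right)} = 5$
$p = 8$ ($p = 3 - \left(-1\right) \left(-1\right) \left(-5\right) = 3 - 1 \left(-5\right) = 3 - -5 = 3 + 5 = 8$)
$p + \left(-3\right) 6 Q{\left(-1,-5 \right)} m = 8 + \left(-3\right) 6 \cdot 5 \cdot 28 = 8 + \left(-18\right) 5 \cdot 28 = 8 - 2520 = -2512$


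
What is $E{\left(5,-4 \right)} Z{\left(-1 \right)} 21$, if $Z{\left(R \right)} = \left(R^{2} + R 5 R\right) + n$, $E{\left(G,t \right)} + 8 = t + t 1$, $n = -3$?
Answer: $-1008$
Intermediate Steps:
$E{\left(G,t \right)} = -8 + 2 t$ ($E{\left(G,t \right)} = -8 + \left(t + t 1\right) = -8 + \left(t + t\right) = -8 + 2 t$)
$Z{\left(R \right)} = -3 + 6 R^{2}$ ($Z{\left(R \right)} = \left(R^{2} + R 5 R\right) - 3 = \left(R^{2} + 5 R R\right) - 3 = \left(R^{2} + 5 R^{2}\right) - 3 = 6 R^{2} - 3 = -3 + 6 R^{2}$)
$E{\left(5,-4 \right)} Z{\left(-1 \right)} 21 = \left(-8 + 2 \left(-4\right)\right) \left(-3 + 6 \left(-1\right)^{2}\right) 21 = \left(-8 - 8\right) \left(-3 + 6 \cdot 1\right) 21 = - 16 \left(-3 + 6\right) 21 = \left(-16\right) 3 \cdot 21 = \left(-48\right) 21 = -1008$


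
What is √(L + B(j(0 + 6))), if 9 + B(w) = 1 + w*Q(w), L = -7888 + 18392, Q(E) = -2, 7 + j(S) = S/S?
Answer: 2*√2627 ≈ 102.51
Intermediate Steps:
j(S) = -6 (j(S) = -7 + S/S = -7 + 1 = -6)
L = 10504
B(w) = -8 - 2*w (B(w) = -9 + (1 + w*(-2)) = -9 + (1 - 2*w) = -8 - 2*w)
√(L + B(j(0 + 6))) = √(10504 + (-8 - 2*(-6))) = √(10504 + (-8 + 12)) = √(10504 + 4) = √10508 = 2*√2627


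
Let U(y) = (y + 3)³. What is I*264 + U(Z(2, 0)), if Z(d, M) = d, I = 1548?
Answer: 408797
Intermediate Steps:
U(y) = (3 + y)³
I*264 + U(Z(2, 0)) = 1548*264 + (3 + 2)³ = 408672 + 5³ = 408672 + 125 = 408797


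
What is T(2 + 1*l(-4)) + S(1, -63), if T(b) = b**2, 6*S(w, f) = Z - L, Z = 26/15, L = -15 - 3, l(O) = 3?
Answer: 1273/45 ≈ 28.289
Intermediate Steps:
L = -18
Z = 26/15 (Z = 26*(1/15) = 26/15 ≈ 1.7333)
S(w, f) = 148/45 (S(w, f) = (26/15 - 1*(-18))/6 = (26/15 + 18)/6 = (1/6)*(296/15) = 148/45)
T(2 + 1*l(-4)) + S(1, -63) = (2 + 1*3)**2 + 148/45 = (2 + 3)**2 + 148/45 = 5**2 + 148/45 = 25 + 148/45 = 1273/45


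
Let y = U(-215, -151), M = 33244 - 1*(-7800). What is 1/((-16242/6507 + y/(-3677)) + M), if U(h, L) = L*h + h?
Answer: 7975413/327252993644 ≈ 2.4371e-5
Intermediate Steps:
M = 41044 (M = 33244 + 7800 = 41044)
U(h, L) = h + L*h
y = 32250 (y = -215*(1 - 151) = -215*(-150) = 32250)
1/((-16242/6507 + y/(-3677)) + M) = 1/((-16242/6507 + 32250/(-3677)) + 41044) = 1/((-16242*1/6507 + 32250*(-1/3677)) + 41044) = 1/((-5414/2169 - 32250/3677) + 41044) = 1/(-89857528/7975413 + 41044) = 1/(327252993644/7975413) = 7975413/327252993644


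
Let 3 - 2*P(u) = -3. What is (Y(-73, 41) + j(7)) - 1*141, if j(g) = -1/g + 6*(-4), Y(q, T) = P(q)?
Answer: -1135/7 ≈ -162.14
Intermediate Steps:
P(u) = 3 (P(u) = 3/2 - 1/2*(-3) = 3/2 + 3/2 = 3)
Y(q, T) = 3
j(g) = -24 - 1/g (j(g) = -1/g - 24 = -24 - 1/g)
(Y(-73, 41) + j(7)) - 1*141 = (3 + (-24 - 1/7)) - 1*141 = (3 + (-24 - 1*1/7)) - 141 = (3 + (-24 - 1/7)) - 141 = (3 - 169/7) - 141 = -148/7 - 141 = -1135/7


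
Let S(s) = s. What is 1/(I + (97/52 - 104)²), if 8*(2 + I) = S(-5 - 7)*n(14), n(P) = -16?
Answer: 2704/28266209 ≈ 9.5662e-5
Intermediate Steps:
I = 22 (I = -2 + ((-5 - 7)*(-16))/8 = -2 + (-12*(-16))/8 = -2 + (⅛)*192 = -2 + 24 = 22)
1/(I + (97/52 - 104)²) = 1/(22 + (97/52 - 104)²) = 1/(22 + (-5311/52)²) = 1/(22 + 28206721/2704) = 1/(28266209/2704) = 2704/28266209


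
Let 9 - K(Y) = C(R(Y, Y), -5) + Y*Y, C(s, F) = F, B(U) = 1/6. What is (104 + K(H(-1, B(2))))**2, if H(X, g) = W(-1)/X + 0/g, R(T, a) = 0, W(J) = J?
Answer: 13689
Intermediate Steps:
B(U) = 1/6
H(X, g) = -1/X (H(X, g) = -1/X + 0/g = -1/X + 0 = -1/X)
K(Y) = 14 - Y**2 (K(Y) = 9 - (-5 + Y*Y) = 9 - (-5 + Y**2) = 9 + (5 - Y**2) = 14 - Y**2)
(104 + K(H(-1, B(2))))**2 = (104 + (14 - (-1/(-1))**2))**2 = (104 + (14 - (-1*(-1))**2))**2 = (104 + (14 - 1*1**2))**2 = (104 + (14 - 1*1))**2 = (104 + (14 - 1))**2 = (104 + 13)**2 = 117**2 = 13689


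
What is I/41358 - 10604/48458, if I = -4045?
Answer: -317286421/1002062982 ≈ -0.31663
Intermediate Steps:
I/41358 - 10604/48458 = -4045/41358 - 10604/48458 = -4045*1/41358 - 10604*1/48458 = -4045/41358 - 5302/24229 = -317286421/1002062982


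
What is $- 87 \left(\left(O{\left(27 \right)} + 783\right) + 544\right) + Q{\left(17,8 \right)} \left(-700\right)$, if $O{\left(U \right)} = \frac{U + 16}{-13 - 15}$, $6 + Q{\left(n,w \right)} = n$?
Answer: $- \frac{3444431}{28} \approx -1.2302 \cdot 10^{5}$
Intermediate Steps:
$Q{\left(n,w \right)} = -6 + n$
$O{\left(U \right)} = - \frac{4}{7} - \frac{U}{28}$ ($O{\left(U \right)} = \frac{16 + U}{-28} = \left(16 + U\right) \left(- \frac{1}{28}\right) = - \frac{4}{7} - \frac{U}{28}$)
$- 87 \left(\left(O{\left(27 \right)} + 783\right) + 544\right) + Q{\left(17,8 \right)} \left(-700\right) = - 87 \left(\left(\left(- \frac{4}{7} - \frac{27}{28}\right) + 783\right) + 544\right) + \left(-6 + 17\right) \left(-700\right) = - 87 \left(\left(\left(- \frac{4}{7} - \frac{27}{28}\right) + 783\right) + 544\right) + 11 \left(-700\right) = - 87 \left(\left(- \frac{43}{28} + 783\right) + 544\right) - 7700 = - 87 \left(\frac{21881}{28} + 544\right) - 7700 = \left(-87\right) \frac{37113}{28} - 7700 = - \frac{3228831}{28} - 7700 = - \frac{3444431}{28}$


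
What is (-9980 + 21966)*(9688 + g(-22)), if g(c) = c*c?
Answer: 121921592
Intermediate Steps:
g(c) = c²
(-9980 + 21966)*(9688 + g(-22)) = (-9980 + 21966)*(9688 + (-22)²) = 11986*(9688 + 484) = 11986*10172 = 121921592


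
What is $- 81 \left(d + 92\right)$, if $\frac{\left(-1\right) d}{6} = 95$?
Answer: $38718$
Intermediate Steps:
$d = -570$ ($d = \left(-6\right) 95 = -570$)
$- 81 \left(d + 92\right) = - 81 \left(-570 + 92\right) = \left(-81\right) \left(-478\right) = 38718$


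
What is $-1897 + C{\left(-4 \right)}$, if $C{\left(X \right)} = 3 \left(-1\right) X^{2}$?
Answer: $-1945$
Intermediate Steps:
$C{\left(X \right)} = - 3 X^{2}$
$-1897 + C{\left(-4 \right)} = -1897 - 3 \left(-4\right)^{2} = -1897 - 48 = -1945$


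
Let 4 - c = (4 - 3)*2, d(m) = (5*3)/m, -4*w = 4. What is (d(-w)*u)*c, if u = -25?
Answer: -750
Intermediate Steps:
w = -1 (w = -1/4*4 = -1)
d(m) = 15/m
c = 2 (c = 4 - (4 - 3)*2 = 4 - 2 = 2)
(d(-w)*u)*c = ((15/((-1*(-1))))*(-25))*2 = ((15/1)*(-25))*2 = ((15*1)*(-25))*2 = (15*(-25))*2 = -375*2 = -750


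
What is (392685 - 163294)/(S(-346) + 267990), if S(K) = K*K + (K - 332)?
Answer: 229391/387028 ≈ 0.59270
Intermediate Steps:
S(K) = -332 + K + K**2 (S(K) = K**2 + (-332 + K) = -332 + K + K**2)
(392685 - 163294)/(S(-346) + 267990) = (392685 - 163294)/((-332 - 346 + (-346)**2) + 267990) = 229391/((-332 - 346 + 119716) + 267990) = 229391/(119038 + 267990) = 229391/387028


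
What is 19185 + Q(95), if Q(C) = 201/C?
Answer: 1822776/95 ≈ 19187.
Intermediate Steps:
19185 + Q(95) = 19185 + 201/95 = 1822776/95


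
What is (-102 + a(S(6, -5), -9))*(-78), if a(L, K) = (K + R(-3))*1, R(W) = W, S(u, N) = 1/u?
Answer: 8892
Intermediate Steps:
a(L, K) = -3 + K (a(L, K) = (K - 3)*1 = (-3 + K)*1 = -3 + K)
(-102 + a(S(6, -5), -9))*(-78) = (-102 + (-3 - 9))*(-78) = (-102 - 12)*(-78) = -114*(-78) = 8892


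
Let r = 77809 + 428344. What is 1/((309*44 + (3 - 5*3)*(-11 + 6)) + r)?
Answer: 1/519809 ≈ 1.9238e-6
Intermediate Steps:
r = 506153
1/((309*44 + (3 - 5*3)*(-11 + 6)) + r) = 1/((309*44 + (3 - 5*3)*(-11 + 6)) + 506153) = 1/((13596 + (3 - 15)*(-5)) + 506153) = 1/((13596 - 12*(-5)) + 506153) = 1/((13596 + 60) + 506153) = 1/(13656 + 506153) = 1/519809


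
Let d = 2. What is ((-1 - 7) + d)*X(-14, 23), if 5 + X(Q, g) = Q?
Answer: 114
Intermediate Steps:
X(Q, g) = -5 + Q
((-1 - 7) + d)*X(-14, 23) = ((-1 - 7) + 2)*(-5 - 14) = (-8 + 2)*(-19) = -6*(-19) = 114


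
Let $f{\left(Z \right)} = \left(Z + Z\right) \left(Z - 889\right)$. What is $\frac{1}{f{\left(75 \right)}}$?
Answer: $- \frac{1}{122100} \approx -8.19 \cdot 10^{-6}$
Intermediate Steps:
$f{\left(Z \right)} = 2 Z \left(-889 + Z\right)$
$\frac{1}{f{\left(75 \right)}} = \frac{1}{2 \cdot 75 \left(-889 + 75\right)} = \frac{1}{2 \cdot 75 \left(-814\right)} = \frac{1}{-122100} = - \frac{1}{122100}$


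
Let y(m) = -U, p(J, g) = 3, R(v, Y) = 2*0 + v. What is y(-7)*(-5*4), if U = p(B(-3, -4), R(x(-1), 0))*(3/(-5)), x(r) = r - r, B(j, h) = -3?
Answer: -36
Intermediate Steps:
x(r) = 0
R(v, Y) = v (R(v, Y) = 0 + v = v)
U = -9/5 (U = 3*(3/(-5)) = 3*(3*(-⅕)) = 3*(-⅗) = -9/5 ≈ -1.8000)
y(m) = 9/5 (y(m) = -1*(-9/5) = 9/5)
y(-7)*(-5*4) = 9*(-5*4)/5 = (9/5)*(-20) = -36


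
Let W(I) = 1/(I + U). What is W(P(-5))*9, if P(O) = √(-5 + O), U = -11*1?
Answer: -99/131 - 9*I*√10/131 ≈ -0.75572 - 0.21726*I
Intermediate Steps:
U = -11
W(I) = 1/(-11 + I) (W(I) = 1/(I - 11) = 1/(-11 + I))
W(P(-5))*9 = 9/(-11 + √(-5 - 5)) = 9/(-11 + √(-10)) = 9/(-11 + I*√10)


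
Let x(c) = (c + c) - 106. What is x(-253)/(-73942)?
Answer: 306/36971 ≈ 0.0082768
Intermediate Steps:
x(c) = -106 + 2*c (x(c) = 2*c - 106 = -106 + 2*c)
x(-253)/(-73942) = (-106 + 2*(-253))/(-73942) = (-106 - 506)*(-1/73942) = -612*(-1/73942) = 306/36971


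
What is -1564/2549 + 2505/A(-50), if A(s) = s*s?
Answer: 495049/1274500 ≈ 0.38843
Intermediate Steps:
A(s) = s**2
-1564/2549 + 2505/A(-50) = -1564/2549 + 2505/((-50)**2) = -1564*1/2549 + 2505/2500 = -1564/2549 + 2505*(1/2500) = -1564/2549 + 501/500 = 495049/1274500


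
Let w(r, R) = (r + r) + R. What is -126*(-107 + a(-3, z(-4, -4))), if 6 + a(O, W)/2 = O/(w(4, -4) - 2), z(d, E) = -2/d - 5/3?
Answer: 15372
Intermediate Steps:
z(d, E) = -5/3 - 2/d (z(d, E) = -2/d - 5*⅓ = -2/d - 5/3 = -5/3 - 2/d)
w(r, R) = R + 2*r (w(r, R) = 2*r + R = R + 2*r)
a(O, W) = -12 + O (a(O, W) = -12 + 2*(O/((-4 + 2*4) - 2)) = -12 + 2*(O/((-4 + 8) - 2)) = -12 + 2*(O/(4 - 2)) = -12 + 2*(O/2) = -12 + O)
-126*(-107 + a(-3, z(-4, -4))) = -126*(-107 + (-12 - 3)) = -126*(-107 - 15) = -126*(-122) = 15372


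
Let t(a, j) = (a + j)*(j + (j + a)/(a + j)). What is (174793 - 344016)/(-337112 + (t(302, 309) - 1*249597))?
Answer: 169223/397299 ≈ 0.42593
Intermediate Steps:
t(a, j) = (1 + j)*(a + j) (t(a, j) = (a + j)*(j + (a + j)/(a + j)) = (a + j)*(j + 1) = (a + j)*(1 + j) = (1 + j)*(a + j))
(174793 - 344016)/(-337112 + (t(302, 309) - 1*249597)) = (174793 - 344016)/(-337112 + ((302 + 309 + 309² + 302*309) - 1*249597)) = -169223/(-337112 + ((302 + 309 + 95481 + 93318) - 249597)) = -169223/(-337112 + (189410 - 249597)) = -169223/(-337112 - 60187) = -169223/(-397299) = -169223*(-1/397299) = 169223/397299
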